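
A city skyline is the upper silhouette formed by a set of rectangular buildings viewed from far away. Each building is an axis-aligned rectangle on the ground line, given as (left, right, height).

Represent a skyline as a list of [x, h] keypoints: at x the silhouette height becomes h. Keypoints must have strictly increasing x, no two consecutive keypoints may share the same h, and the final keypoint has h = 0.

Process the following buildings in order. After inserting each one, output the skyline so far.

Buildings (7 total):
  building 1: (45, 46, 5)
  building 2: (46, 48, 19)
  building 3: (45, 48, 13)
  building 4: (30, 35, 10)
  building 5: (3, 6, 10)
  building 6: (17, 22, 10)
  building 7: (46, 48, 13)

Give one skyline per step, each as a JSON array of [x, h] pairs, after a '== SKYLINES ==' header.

== SKYLINES ==
[[45,5],[46,0]]
[[45,5],[46,19],[48,0]]
[[45,13],[46,19],[48,0]]
[[30,10],[35,0],[45,13],[46,19],[48,0]]
[[3,10],[6,0],[30,10],[35,0],[45,13],[46,19],[48,0]]
[[3,10],[6,0],[17,10],[22,0],[30,10],[35,0],[45,13],[46,19],[48,0]]
[[3,10],[6,0],[17,10],[22,0],[30,10],[35,0],[45,13],[46,19],[48,0]]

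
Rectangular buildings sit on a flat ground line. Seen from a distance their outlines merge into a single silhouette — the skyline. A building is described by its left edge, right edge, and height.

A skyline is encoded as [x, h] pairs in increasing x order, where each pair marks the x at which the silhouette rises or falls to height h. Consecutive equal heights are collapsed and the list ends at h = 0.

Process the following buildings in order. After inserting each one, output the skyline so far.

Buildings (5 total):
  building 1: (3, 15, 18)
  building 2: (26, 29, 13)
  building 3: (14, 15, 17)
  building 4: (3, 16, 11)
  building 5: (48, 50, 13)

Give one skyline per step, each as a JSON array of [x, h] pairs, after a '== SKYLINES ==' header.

== SKYLINES ==
[[3,18],[15,0]]
[[3,18],[15,0],[26,13],[29,0]]
[[3,18],[15,0],[26,13],[29,0]]
[[3,18],[15,11],[16,0],[26,13],[29,0]]
[[3,18],[15,11],[16,0],[26,13],[29,0],[48,13],[50,0]]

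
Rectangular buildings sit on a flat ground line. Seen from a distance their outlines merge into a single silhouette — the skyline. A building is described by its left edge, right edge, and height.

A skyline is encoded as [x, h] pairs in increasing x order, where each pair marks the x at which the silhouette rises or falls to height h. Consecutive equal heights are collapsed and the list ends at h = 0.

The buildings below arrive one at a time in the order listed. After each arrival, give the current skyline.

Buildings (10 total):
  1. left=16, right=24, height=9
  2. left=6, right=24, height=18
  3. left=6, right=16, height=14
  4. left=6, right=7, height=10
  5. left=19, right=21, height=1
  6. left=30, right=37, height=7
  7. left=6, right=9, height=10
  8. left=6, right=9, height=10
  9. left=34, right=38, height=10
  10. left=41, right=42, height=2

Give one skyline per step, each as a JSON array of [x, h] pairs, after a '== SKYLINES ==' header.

== SKYLINES ==
[[16,9],[24,0]]
[[6,18],[24,0]]
[[6,18],[24,0]]
[[6,18],[24,0]]
[[6,18],[24,0]]
[[6,18],[24,0],[30,7],[37,0]]
[[6,18],[24,0],[30,7],[37,0]]
[[6,18],[24,0],[30,7],[37,0]]
[[6,18],[24,0],[30,7],[34,10],[38,0]]
[[6,18],[24,0],[30,7],[34,10],[38,0],[41,2],[42,0]]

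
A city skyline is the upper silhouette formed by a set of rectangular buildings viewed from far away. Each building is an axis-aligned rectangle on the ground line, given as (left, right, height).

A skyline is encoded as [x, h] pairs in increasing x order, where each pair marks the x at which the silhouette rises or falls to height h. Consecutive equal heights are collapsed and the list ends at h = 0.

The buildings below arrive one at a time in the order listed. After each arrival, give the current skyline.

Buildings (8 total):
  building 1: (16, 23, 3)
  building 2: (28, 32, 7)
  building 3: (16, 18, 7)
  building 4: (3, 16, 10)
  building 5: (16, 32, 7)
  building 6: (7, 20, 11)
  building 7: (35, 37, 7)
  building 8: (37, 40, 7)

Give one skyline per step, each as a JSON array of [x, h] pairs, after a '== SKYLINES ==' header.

== SKYLINES ==
[[16,3],[23,0]]
[[16,3],[23,0],[28,7],[32,0]]
[[16,7],[18,3],[23,0],[28,7],[32,0]]
[[3,10],[16,7],[18,3],[23,0],[28,7],[32,0]]
[[3,10],[16,7],[32,0]]
[[3,10],[7,11],[20,7],[32,0]]
[[3,10],[7,11],[20,7],[32,0],[35,7],[37,0]]
[[3,10],[7,11],[20,7],[32,0],[35,7],[40,0]]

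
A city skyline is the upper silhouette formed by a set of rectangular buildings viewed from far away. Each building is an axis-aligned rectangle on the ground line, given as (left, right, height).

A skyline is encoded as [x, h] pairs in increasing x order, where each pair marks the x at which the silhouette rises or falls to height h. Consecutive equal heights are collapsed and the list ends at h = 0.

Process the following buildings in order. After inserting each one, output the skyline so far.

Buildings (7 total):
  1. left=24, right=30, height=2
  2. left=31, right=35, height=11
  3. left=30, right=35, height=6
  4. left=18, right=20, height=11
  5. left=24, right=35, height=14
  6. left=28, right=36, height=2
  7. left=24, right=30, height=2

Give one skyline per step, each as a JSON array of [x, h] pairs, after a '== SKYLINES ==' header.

== SKYLINES ==
[[24,2],[30,0]]
[[24,2],[30,0],[31,11],[35,0]]
[[24,2],[30,6],[31,11],[35,0]]
[[18,11],[20,0],[24,2],[30,6],[31,11],[35,0]]
[[18,11],[20,0],[24,14],[35,0]]
[[18,11],[20,0],[24,14],[35,2],[36,0]]
[[18,11],[20,0],[24,14],[35,2],[36,0]]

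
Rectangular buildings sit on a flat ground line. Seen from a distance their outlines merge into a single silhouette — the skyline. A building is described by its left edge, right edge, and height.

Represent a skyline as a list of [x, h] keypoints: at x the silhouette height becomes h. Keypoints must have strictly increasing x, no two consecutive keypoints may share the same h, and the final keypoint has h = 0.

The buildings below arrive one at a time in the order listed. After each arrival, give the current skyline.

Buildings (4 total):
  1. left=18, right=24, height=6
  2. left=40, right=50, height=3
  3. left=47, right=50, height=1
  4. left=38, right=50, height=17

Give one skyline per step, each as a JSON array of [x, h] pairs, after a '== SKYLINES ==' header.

== SKYLINES ==
[[18,6],[24,0]]
[[18,6],[24,0],[40,3],[50,0]]
[[18,6],[24,0],[40,3],[50,0]]
[[18,6],[24,0],[38,17],[50,0]]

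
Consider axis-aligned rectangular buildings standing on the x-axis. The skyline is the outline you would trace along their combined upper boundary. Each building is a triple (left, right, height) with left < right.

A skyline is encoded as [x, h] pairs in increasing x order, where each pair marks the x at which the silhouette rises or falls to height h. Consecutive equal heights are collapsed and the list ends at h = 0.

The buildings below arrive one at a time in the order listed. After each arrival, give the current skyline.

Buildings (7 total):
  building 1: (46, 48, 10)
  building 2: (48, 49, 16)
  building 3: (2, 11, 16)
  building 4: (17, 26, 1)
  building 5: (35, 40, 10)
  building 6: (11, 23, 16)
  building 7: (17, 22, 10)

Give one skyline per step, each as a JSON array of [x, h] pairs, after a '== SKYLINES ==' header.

== SKYLINES ==
[[46,10],[48,0]]
[[46,10],[48,16],[49,0]]
[[2,16],[11,0],[46,10],[48,16],[49,0]]
[[2,16],[11,0],[17,1],[26,0],[46,10],[48,16],[49,0]]
[[2,16],[11,0],[17,1],[26,0],[35,10],[40,0],[46,10],[48,16],[49,0]]
[[2,16],[23,1],[26,0],[35,10],[40,0],[46,10],[48,16],[49,0]]
[[2,16],[23,1],[26,0],[35,10],[40,0],[46,10],[48,16],[49,0]]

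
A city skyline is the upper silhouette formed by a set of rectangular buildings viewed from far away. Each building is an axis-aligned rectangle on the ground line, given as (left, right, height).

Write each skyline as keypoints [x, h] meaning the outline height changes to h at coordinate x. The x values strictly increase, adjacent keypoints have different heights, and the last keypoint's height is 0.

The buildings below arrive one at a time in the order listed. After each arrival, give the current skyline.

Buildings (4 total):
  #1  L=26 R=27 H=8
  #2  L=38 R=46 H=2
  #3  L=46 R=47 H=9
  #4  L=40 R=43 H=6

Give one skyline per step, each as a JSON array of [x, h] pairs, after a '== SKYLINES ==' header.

== SKYLINES ==
[[26,8],[27,0]]
[[26,8],[27,0],[38,2],[46,0]]
[[26,8],[27,0],[38,2],[46,9],[47,0]]
[[26,8],[27,0],[38,2],[40,6],[43,2],[46,9],[47,0]]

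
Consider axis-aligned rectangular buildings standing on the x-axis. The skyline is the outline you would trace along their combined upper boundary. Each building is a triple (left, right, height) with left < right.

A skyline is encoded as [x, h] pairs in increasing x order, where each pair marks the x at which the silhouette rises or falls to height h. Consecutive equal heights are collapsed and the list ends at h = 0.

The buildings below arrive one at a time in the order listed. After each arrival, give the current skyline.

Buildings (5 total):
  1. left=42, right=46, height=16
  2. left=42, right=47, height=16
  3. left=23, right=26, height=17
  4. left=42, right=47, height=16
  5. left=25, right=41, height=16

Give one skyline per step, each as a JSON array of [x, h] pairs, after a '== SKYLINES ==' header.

== SKYLINES ==
[[42,16],[46,0]]
[[42,16],[47,0]]
[[23,17],[26,0],[42,16],[47,0]]
[[23,17],[26,0],[42,16],[47,0]]
[[23,17],[26,16],[41,0],[42,16],[47,0]]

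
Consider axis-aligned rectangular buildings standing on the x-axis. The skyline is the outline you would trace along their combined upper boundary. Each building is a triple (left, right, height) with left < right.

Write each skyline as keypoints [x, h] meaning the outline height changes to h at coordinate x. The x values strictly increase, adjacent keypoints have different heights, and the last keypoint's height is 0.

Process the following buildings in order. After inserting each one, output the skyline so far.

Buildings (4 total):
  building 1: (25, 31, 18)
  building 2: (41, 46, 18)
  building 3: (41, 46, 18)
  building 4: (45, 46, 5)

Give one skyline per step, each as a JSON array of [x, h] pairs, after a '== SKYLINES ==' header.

== SKYLINES ==
[[25,18],[31,0]]
[[25,18],[31,0],[41,18],[46,0]]
[[25,18],[31,0],[41,18],[46,0]]
[[25,18],[31,0],[41,18],[46,0]]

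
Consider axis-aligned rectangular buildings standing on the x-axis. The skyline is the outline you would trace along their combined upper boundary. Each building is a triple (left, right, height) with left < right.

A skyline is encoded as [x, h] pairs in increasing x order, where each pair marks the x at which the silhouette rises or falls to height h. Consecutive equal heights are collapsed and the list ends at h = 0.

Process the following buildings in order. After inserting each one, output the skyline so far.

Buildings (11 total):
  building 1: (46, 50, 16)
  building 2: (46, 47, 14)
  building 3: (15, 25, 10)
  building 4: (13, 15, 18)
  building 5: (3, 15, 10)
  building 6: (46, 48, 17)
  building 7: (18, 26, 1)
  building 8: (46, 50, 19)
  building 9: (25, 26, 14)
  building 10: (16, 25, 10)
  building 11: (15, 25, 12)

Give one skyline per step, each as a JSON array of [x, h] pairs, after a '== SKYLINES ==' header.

== SKYLINES ==
[[46,16],[50,0]]
[[46,16],[50,0]]
[[15,10],[25,0],[46,16],[50,0]]
[[13,18],[15,10],[25,0],[46,16],[50,0]]
[[3,10],[13,18],[15,10],[25,0],[46,16],[50,0]]
[[3,10],[13,18],[15,10],[25,0],[46,17],[48,16],[50,0]]
[[3,10],[13,18],[15,10],[25,1],[26,0],[46,17],[48,16],[50,0]]
[[3,10],[13,18],[15,10],[25,1],[26,0],[46,19],[50,0]]
[[3,10],[13,18],[15,10],[25,14],[26,0],[46,19],[50,0]]
[[3,10],[13,18],[15,10],[25,14],[26,0],[46,19],[50,0]]
[[3,10],[13,18],[15,12],[25,14],[26,0],[46,19],[50,0]]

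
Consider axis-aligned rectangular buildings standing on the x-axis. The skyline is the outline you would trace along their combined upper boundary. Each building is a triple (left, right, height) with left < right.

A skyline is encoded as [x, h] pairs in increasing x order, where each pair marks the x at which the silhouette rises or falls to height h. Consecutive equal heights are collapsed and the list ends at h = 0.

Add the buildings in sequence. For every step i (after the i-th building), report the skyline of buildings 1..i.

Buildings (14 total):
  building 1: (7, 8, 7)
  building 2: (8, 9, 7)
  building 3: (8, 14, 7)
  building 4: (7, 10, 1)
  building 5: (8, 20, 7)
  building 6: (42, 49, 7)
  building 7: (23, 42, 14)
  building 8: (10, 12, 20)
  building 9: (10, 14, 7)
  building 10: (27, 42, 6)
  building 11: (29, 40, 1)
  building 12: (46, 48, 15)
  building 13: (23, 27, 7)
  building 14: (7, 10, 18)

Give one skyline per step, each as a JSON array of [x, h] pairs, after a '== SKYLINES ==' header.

== SKYLINES ==
[[7,7],[8,0]]
[[7,7],[9,0]]
[[7,7],[14,0]]
[[7,7],[14,0]]
[[7,7],[20,0]]
[[7,7],[20,0],[42,7],[49,0]]
[[7,7],[20,0],[23,14],[42,7],[49,0]]
[[7,7],[10,20],[12,7],[20,0],[23,14],[42,7],[49,0]]
[[7,7],[10,20],[12,7],[20,0],[23,14],[42,7],[49,0]]
[[7,7],[10,20],[12,7],[20,0],[23,14],[42,7],[49,0]]
[[7,7],[10,20],[12,7],[20,0],[23,14],[42,7],[49,0]]
[[7,7],[10,20],[12,7],[20,0],[23,14],[42,7],[46,15],[48,7],[49,0]]
[[7,7],[10,20],[12,7],[20,0],[23,14],[42,7],[46,15],[48,7],[49,0]]
[[7,18],[10,20],[12,7],[20,0],[23,14],[42,7],[46,15],[48,7],[49,0]]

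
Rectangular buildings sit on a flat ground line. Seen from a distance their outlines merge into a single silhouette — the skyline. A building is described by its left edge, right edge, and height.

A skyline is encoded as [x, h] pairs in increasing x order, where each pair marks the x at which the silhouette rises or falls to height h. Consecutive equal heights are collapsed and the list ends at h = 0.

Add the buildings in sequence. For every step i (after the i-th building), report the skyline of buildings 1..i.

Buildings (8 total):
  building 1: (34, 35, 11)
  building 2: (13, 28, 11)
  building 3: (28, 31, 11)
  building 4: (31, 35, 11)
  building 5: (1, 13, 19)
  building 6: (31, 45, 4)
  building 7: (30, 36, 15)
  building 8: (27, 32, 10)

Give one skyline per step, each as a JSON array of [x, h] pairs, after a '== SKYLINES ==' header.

== SKYLINES ==
[[34,11],[35,0]]
[[13,11],[28,0],[34,11],[35,0]]
[[13,11],[31,0],[34,11],[35,0]]
[[13,11],[35,0]]
[[1,19],[13,11],[35,0]]
[[1,19],[13,11],[35,4],[45,0]]
[[1,19],[13,11],[30,15],[36,4],[45,0]]
[[1,19],[13,11],[30,15],[36,4],[45,0]]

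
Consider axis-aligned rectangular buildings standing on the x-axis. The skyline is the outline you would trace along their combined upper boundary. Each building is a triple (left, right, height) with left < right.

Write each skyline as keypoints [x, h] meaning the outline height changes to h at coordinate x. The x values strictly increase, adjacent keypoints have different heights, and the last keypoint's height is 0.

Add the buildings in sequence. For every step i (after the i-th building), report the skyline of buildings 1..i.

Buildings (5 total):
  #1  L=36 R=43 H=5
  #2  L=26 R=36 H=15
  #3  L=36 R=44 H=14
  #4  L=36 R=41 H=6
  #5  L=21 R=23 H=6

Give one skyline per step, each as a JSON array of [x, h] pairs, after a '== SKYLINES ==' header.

== SKYLINES ==
[[36,5],[43,0]]
[[26,15],[36,5],[43,0]]
[[26,15],[36,14],[44,0]]
[[26,15],[36,14],[44,0]]
[[21,6],[23,0],[26,15],[36,14],[44,0]]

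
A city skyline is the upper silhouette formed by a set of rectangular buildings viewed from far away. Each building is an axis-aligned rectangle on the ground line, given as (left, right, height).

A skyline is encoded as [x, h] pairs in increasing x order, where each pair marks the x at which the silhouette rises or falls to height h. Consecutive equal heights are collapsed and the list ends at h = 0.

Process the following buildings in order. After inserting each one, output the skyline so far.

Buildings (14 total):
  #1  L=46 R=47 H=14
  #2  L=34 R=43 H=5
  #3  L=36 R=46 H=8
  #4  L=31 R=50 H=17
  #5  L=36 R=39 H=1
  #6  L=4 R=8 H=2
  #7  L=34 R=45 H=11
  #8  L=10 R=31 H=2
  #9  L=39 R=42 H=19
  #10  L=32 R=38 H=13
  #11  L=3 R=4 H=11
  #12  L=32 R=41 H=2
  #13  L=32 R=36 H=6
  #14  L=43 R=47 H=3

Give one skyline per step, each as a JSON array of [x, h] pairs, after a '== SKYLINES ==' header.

== SKYLINES ==
[[46,14],[47,0]]
[[34,5],[43,0],[46,14],[47,0]]
[[34,5],[36,8],[46,14],[47,0]]
[[31,17],[50,0]]
[[31,17],[50,0]]
[[4,2],[8,0],[31,17],[50,0]]
[[4,2],[8,0],[31,17],[50,0]]
[[4,2],[8,0],[10,2],[31,17],[50,0]]
[[4,2],[8,0],[10,2],[31,17],[39,19],[42,17],[50,0]]
[[4,2],[8,0],[10,2],[31,17],[39,19],[42,17],[50,0]]
[[3,11],[4,2],[8,0],[10,2],[31,17],[39,19],[42,17],[50,0]]
[[3,11],[4,2],[8,0],[10,2],[31,17],[39,19],[42,17],[50,0]]
[[3,11],[4,2],[8,0],[10,2],[31,17],[39,19],[42,17],[50,0]]
[[3,11],[4,2],[8,0],[10,2],[31,17],[39,19],[42,17],[50,0]]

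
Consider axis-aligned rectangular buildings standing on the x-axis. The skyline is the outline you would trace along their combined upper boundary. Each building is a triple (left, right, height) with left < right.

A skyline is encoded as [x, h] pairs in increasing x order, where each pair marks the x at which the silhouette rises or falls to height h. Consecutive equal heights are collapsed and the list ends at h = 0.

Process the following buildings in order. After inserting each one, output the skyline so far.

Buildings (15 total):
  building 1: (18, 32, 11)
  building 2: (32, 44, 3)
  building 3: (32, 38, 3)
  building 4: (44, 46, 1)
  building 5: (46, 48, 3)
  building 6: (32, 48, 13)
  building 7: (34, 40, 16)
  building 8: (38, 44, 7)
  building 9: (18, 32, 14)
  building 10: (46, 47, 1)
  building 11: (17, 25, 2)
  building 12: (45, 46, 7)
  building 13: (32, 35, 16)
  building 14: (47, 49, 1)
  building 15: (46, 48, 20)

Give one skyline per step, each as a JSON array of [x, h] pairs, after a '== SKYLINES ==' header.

== SKYLINES ==
[[18,11],[32,0]]
[[18,11],[32,3],[44,0]]
[[18,11],[32,3],[44,0]]
[[18,11],[32,3],[44,1],[46,0]]
[[18,11],[32,3],[44,1],[46,3],[48,0]]
[[18,11],[32,13],[48,0]]
[[18,11],[32,13],[34,16],[40,13],[48,0]]
[[18,11],[32,13],[34,16],[40,13],[48,0]]
[[18,14],[32,13],[34,16],[40,13],[48,0]]
[[18,14],[32,13],[34,16],[40,13],[48,0]]
[[17,2],[18,14],[32,13],[34,16],[40,13],[48,0]]
[[17,2],[18,14],[32,13],[34,16],[40,13],[48,0]]
[[17,2],[18,14],[32,16],[40,13],[48,0]]
[[17,2],[18,14],[32,16],[40,13],[48,1],[49,0]]
[[17,2],[18,14],[32,16],[40,13],[46,20],[48,1],[49,0]]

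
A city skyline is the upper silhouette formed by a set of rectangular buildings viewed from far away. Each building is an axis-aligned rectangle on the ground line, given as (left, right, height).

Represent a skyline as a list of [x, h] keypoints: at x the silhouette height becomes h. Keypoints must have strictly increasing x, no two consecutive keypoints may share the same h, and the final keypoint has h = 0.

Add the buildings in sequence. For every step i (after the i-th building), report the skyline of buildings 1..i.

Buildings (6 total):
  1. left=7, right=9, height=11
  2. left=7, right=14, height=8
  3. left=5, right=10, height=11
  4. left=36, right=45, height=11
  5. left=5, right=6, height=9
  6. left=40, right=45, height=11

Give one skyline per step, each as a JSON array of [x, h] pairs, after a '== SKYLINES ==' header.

== SKYLINES ==
[[7,11],[9,0]]
[[7,11],[9,8],[14,0]]
[[5,11],[10,8],[14,0]]
[[5,11],[10,8],[14,0],[36,11],[45,0]]
[[5,11],[10,8],[14,0],[36,11],[45,0]]
[[5,11],[10,8],[14,0],[36,11],[45,0]]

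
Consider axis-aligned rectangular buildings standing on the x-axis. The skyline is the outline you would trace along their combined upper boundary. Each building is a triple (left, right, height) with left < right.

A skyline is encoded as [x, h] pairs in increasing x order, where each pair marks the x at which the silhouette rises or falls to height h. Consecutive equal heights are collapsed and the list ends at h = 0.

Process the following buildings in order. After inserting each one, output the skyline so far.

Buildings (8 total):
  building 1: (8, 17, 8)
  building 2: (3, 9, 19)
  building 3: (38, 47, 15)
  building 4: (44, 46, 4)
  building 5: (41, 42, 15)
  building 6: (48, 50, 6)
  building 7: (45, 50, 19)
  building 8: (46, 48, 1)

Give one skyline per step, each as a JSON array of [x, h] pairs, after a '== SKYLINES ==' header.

== SKYLINES ==
[[8,8],[17,0]]
[[3,19],[9,8],[17,0]]
[[3,19],[9,8],[17,0],[38,15],[47,0]]
[[3,19],[9,8],[17,0],[38,15],[47,0]]
[[3,19],[9,8],[17,0],[38,15],[47,0]]
[[3,19],[9,8],[17,0],[38,15],[47,0],[48,6],[50,0]]
[[3,19],[9,8],[17,0],[38,15],[45,19],[50,0]]
[[3,19],[9,8],[17,0],[38,15],[45,19],[50,0]]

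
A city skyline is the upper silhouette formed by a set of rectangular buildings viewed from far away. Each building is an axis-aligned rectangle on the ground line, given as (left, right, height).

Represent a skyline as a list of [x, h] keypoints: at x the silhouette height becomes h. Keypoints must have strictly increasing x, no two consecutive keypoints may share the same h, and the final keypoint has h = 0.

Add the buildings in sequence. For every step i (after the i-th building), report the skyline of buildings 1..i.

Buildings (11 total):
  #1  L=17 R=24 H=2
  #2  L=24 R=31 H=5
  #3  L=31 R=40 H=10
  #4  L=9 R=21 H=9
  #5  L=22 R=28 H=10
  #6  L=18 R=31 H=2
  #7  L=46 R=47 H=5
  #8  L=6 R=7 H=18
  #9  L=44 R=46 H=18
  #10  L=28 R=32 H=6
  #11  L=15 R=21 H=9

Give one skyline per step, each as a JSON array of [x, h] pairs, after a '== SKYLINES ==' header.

== SKYLINES ==
[[17,2],[24,0]]
[[17,2],[24,5],[31,0]]
[[17,2],[24,5],[31,10],[40,0]]
[[9,9],[21,2],[24,5],[31,10],[40,0]]
[[9,9],[21,2],[22,10],[28,5],[31,10],[40,0]]
[[9,9],[21,2],[22,10],[28,5],[31,10],[40,0]]
[[9,9],[21,2],[22,10],[28,5],[31,10],[40,0],[46,5],[47,0]]
[[6,18],[7,0],[9,9],[21,2],[22,10],[28,5],[31,10],[40,0],[46,5],[47,0]]
[[6,18],[7,0],[9,9],[21,2],[22,10],[28,5],[31,10],[40,0],[44,18],[46,5],[47,0]]
[[6,18],[7,0],[9,9],[21,2],[22,10],[28,6],[31,10],[40,0],[44,18],[46,5],[47,0]]
[[6,18],[7,0],[9,9],[21,2],[22,10],[28,6],[31,10],[40,0],[44,18],[46,5],[47,0]]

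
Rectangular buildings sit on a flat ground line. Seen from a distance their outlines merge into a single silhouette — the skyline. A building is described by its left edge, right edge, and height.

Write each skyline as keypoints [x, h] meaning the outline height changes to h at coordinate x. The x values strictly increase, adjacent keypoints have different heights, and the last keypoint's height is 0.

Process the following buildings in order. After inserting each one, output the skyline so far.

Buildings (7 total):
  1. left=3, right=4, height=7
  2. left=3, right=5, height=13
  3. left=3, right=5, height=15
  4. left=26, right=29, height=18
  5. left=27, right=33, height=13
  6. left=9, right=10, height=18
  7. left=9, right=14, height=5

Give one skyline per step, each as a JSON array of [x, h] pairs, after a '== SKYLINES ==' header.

== SKYLINES ==
[[3,7],[4,0]]
[[3,13],[5,0]]
[[3,15],[5,0]]
[[3,15],[5,0],[26,18],[29,0]]
[[3,15],[5,0],[26,18],[29,13],[33,0]]
[[3,15],[5,0],[9,18],[10,0],[26,18],[29,13],[33,0]]
[[3,15],[5,0],[9,18],[10,5],[14,0],[26,18],[29,13],[33,0]]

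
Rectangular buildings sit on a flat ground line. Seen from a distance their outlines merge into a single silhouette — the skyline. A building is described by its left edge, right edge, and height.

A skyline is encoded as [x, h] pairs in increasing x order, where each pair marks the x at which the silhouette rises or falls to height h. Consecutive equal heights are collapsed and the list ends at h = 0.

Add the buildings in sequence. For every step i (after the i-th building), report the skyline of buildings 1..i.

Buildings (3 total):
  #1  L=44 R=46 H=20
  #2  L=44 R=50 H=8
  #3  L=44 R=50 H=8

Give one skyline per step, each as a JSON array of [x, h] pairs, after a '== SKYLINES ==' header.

== SKYLINES ==
[[44,20],[46,0]]
[[44,20],[46,8],[50,0]]
[[44,20],[46,8],[50,0]]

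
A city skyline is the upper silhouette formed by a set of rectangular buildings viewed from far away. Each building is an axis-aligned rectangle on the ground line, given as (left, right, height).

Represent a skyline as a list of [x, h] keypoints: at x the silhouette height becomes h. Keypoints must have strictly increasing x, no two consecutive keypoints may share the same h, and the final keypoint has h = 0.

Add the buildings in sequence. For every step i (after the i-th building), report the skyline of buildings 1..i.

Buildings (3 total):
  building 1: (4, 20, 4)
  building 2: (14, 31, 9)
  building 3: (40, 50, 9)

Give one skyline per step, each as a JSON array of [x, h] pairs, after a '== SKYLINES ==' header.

== SKYLINES ==
[[4,4],[20,0]]
[[4,4],[14,9],[31,0]]
[[4,4],[14,9],[31,0],[40,9],[50,0]]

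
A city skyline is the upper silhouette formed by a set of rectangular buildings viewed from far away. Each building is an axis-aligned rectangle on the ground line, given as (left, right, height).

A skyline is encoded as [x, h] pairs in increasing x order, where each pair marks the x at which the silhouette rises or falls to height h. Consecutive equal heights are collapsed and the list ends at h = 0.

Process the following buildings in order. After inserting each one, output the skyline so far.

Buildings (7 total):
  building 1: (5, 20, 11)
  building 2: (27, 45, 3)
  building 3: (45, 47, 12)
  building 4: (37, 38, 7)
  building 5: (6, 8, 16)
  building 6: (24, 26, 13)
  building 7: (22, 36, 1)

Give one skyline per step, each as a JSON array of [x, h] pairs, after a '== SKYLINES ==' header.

== SKYLINES ==
[[5,11],[20,0]]
[[5,11],[20,0],[27,3],[45,0]]
[[5,11],[20,0],[27,3],[45,12],[47,0]]
[[5,11],[20,0],[27,3],[37,7],[38,3],[45,12],[47,0]]
[[5,11],[6,16],[8,11],[20,0],[27,3],[37,7],[38,3],[45,12],[47,0]]
[[5,11],[6,16],[8,11],[20,0],[24,13],[26,0],[27,3],[37,7],[38,3],[45,12],[47,0]]
[[5,11],[6,16],[8,11],[20,0],[22,1],[24,13],[26,1],[27,3],[37,7],[38,3],[45,12],[47,0]]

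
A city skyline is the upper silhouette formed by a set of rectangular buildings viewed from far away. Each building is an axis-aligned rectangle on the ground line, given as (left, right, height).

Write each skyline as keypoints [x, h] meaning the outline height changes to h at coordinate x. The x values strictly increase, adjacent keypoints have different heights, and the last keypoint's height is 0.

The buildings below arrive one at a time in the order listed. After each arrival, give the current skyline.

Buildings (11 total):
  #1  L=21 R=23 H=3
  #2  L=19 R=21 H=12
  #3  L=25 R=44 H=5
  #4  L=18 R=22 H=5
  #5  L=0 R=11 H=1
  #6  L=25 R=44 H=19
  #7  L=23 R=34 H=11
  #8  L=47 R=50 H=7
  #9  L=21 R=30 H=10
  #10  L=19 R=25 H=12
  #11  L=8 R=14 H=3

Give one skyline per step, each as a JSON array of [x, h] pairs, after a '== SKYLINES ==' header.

== SKYLINES ==
[[21,3],[23,0]]
[[19,12],[21,3],[23,0]]
[[19,12],[21,3],[23,0],[25,5],[44,0]]
[[18,5],[19,12],[21,5],[22,3],[23,0],[25,5],[44,0]]
[[0,1],[11,0],[18,5],[19,12],[21,5],[22,3],[23,0],[25,5],[44,0]]
[[0,1],[11,0],[18,5],[19,12],[21,5],[22,3],[23,0],[25,19],[44,0]]
[[0,1],[11,0],[18,5],[19,12],[21,5],[22,3],[23,11],[25,19],[44,0]]
[[0,1],[11,0],[18,5],[19,12],[21,5],[22,3],[23,11],[25,19],[44,0],[47,7],[50,0]]
[[0,1],[11,0],[18,5],[19,12],[21,10],[23,11],[25,19],[44,0],[47,7],[50,0]]
[[0,1],[11,0],[18,5],[19,12],[25,19],[44,0],[47,7],[50,0]]
[[0,1],[8,3],[14,0],[18,5],[19,12],[25,19],[44,0],[47,7],[50,0]]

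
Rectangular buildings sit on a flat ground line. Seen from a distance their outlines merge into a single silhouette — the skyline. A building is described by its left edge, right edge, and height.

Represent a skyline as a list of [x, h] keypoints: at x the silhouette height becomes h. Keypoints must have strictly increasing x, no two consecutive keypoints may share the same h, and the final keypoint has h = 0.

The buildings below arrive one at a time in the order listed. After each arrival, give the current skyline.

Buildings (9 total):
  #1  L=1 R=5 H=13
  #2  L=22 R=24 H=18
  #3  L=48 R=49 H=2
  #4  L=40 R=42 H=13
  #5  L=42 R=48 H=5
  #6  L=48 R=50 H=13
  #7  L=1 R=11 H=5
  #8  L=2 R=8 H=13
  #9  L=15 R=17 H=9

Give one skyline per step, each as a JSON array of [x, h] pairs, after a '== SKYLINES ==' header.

== SKYLINES ==
[[1,13],[5,0]]
[[1,13],[5,0],[22,18],[24,0]]
[[1,13],[5,0],[22,18],[24,0],[48,2],[49,0]]
[[1,13],[5,0],[22,18],[24,0],[40,13],[42,0],[48,2],[49,0]]
[[1,13],[5,0],[22,18],[24,0],[40,13],[42,5],[48,2],[49,0]]
[[1,13],[5,0],[22,18],[24,0],[40,13],[42,5],[48,13],[50,0]]
[[1,13],[5,5],[11,0],[22,18],[24,0],[40,13],[42,5],[48,13],[50,0]]
[[1,13],[8,5],[11,0],[22,18],[24,0],[40,13],[42,5],[48,13],[50,0]]
[[1,13],[8,5],[11,0],[15,9],[17,0],[22,18],[24,0],[40,13],[42,5],[48,13],[50,0]]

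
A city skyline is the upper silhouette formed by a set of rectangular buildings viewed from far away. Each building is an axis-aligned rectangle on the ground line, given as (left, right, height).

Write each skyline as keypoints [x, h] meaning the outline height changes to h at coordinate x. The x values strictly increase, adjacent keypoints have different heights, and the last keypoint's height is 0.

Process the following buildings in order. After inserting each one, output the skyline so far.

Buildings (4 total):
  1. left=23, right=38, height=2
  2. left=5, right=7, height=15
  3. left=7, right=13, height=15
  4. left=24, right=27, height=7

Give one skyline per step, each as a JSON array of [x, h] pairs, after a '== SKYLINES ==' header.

== SKYLINES ==
[[23,2],[38,0]]
[[5,15],[7,0],[23,2],[38,0]]
[[5,15],[13,0],[23,2],[38,0]]
[[5,15],[13,0],[23,2],[24,7],[27,2],[38,0]]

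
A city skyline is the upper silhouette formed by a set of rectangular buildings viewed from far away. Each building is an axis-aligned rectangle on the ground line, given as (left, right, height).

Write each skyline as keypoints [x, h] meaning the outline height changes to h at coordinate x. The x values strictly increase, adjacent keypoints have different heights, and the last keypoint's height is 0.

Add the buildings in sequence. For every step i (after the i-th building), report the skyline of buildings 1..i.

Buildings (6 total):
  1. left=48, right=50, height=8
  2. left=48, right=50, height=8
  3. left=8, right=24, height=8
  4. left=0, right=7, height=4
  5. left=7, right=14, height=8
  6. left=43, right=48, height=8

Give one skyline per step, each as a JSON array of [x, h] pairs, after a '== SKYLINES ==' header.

== SKYLINES ==
[[48,8],[50,0]]
[[48,8],[50,0]]
[[8,8],[24,0],[48,8],[50,0]]
[[0,4],[7,0],[8,8],[24,0],[48,8],[50,0]]
[[0,4],[7,8],[24,0],[48,8],[50,0]]
[[0,4],[7,8],[24,0],[43,8],[50,0]]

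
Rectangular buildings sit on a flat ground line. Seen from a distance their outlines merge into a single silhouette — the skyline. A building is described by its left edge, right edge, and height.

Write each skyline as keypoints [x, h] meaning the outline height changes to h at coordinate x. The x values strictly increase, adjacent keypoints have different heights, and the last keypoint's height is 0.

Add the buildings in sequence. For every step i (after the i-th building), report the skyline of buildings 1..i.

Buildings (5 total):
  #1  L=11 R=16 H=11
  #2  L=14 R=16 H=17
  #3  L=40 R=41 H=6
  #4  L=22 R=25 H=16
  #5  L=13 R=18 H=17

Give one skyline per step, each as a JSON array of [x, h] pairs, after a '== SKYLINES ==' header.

== SKYLINES ==
[[11,11],[16,0]]
[[11,11],[14,17],[16,0]]
[[11,11],[14,17],[16,0],[40,6],[41,0]]
[[11,11],[14,17],[16,0],[22,16],[25,0],[40,6],[41,0]]
[[11,11],[13,17],[18,0],[22,16],[25,0],[40,6],[41,0]]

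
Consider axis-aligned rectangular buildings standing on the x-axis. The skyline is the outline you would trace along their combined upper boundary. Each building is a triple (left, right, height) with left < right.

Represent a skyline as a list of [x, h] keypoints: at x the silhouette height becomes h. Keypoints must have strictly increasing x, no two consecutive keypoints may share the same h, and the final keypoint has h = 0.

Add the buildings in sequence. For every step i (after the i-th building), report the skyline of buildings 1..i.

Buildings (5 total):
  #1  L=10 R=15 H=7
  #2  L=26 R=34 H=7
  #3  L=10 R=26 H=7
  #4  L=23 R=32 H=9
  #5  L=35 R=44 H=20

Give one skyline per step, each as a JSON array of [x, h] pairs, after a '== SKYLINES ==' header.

== SKYLINES ==
[[10,7],[15,0]]
[[10,7],[15,0],[26,7],[34,0]]
[[10,7],[34,0]]
[[10,7],[23,9],[32,7],[34,0]]
[[10,7],[23,9],[32,7],[34,0],[35,20],[44,0]]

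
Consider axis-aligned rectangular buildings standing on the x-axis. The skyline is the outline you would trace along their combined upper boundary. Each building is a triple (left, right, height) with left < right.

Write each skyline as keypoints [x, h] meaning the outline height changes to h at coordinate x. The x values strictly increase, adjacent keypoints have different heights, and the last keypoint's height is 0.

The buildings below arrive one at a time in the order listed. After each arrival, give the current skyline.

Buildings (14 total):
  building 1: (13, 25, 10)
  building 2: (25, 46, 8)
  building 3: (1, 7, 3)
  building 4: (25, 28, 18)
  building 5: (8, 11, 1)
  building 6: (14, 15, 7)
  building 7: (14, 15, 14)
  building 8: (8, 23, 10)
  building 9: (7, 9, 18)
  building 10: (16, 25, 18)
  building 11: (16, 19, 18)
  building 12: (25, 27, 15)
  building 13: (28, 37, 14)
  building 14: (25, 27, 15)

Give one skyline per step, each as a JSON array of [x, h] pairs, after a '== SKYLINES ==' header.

== SKYLINES ==
[[13,10],[25,0]]
[[13,10],[25,8],[46,0]]
[[1,3],[7,0],[13,10],[25,8],[46,0]]
[[1,3],[7,0],[13,10],[25,18],[28,8],[46,0]]
[[1,3],[7,0],[8,1],[11,0],[13,10],[25,18],[28,8],[46,0]]
[[1,3],[7,0],[8,1],[11,0],[13,10],[25,18],[28,8],[46,0]]
[[1,3],[7,0],[8,1],[11,0],[13,10],[14,14],[15,10],[25,18],[28,8],[46,0]]
[[1,3],[7,0],[8,10],[14,14],[15,10],[25,18],[28,8],[46,0]]
[[1,3],[7,18],[9,10],[14,14],[15,10],[25,18],[28,8],[46,0]]
[[1,3],[7,18],[9,10],[14,14],[15,10],[16,18],[28,8],[46,0]]
[[1,3],[7,18],[9,10],[14,14],[15,10],[16,18],[28,8],[46,0]]
[[1,3],[7,18],[9,10],[14,14],[15,10],[16,18],[28,8],[46,0]]
[[1,3],[7,18],[9,10],[14,14],[15,10],[16,18],[28,14],[37,8],[46,0]]
[[1,3],[7,18],[9,10],[14,14],[15,10],[16,18],[28,14],[37,8],[46,0]]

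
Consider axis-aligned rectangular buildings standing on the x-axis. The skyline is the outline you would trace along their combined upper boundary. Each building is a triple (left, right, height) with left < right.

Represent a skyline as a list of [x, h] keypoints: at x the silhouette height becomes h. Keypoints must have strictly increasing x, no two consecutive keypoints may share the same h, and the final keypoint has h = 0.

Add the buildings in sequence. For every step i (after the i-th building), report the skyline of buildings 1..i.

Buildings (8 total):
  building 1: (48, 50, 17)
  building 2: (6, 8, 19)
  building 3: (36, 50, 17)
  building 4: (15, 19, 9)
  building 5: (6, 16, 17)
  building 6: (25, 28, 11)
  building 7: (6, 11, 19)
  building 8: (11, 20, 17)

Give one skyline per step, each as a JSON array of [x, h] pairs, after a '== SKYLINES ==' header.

== SKYLINES ==
[[48,17],[50,0]]
[[6,19],[8,0],[48,17],[50,0]]
[[6,19],[8,0],[36,17],[50,0]]
[[6,19],[8,0],[15,9],[19,0],[36,17],[50,0]]
[[6,19],[8,17],[16,9],[19,0],[36,17],[50,0]]
[[6,19],[8,17],[16,9],[19,0],[25,11],[28,0],[36,17],[50,0]]
[[6,19],[11,17],[16,9],[19,0],[25,11],[28,0],[36,17],[50,0]]
[[6,19],[11,17],[20,0],[25,11],[28,0],[36,17],[50,0]]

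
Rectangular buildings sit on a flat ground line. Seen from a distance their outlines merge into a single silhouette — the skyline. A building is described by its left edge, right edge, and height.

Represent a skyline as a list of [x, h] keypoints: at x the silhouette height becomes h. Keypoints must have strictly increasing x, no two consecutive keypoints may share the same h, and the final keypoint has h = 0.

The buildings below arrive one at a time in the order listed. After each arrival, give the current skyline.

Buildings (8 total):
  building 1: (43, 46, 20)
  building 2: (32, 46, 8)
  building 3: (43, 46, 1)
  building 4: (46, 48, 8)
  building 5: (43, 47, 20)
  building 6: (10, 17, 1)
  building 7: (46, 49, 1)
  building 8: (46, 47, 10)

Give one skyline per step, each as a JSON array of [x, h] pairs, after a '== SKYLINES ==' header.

== SKYLINES ==
[[43,20],[46,0]]
[[32,8],[43,20],[46,0]]
[[32,8],[43,20],[46,0]]
[[32,8],[43,20],[46,8],[48,0]]
[[32,8],[43,20],[47,8],[48,0]]
[[10,1],[17,0],[32,8],[43,20],[47,8],[48,0]]
[[10,1],[17,0],[32,8],[43,20],[47,8],[48,1],[49,0]]
[[10,1],[17,0],[32,8],[43,20],[47,8],[48,1],[49,0]]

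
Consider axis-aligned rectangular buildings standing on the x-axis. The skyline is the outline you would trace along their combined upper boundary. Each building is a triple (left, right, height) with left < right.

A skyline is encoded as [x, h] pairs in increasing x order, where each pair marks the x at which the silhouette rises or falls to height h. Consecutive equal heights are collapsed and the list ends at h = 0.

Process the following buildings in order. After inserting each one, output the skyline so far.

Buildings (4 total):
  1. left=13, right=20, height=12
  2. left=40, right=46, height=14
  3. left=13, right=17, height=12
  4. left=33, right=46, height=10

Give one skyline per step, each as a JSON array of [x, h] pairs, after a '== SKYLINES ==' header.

== SKYLINES ==
[[13,12],[20,0]]
[[13,12],[20,0],[40,14],[46,0]]
[[13,12],[20,0],[40,14],[46,0]]
[[13,12],[20,0],[33,10],[40,14],[46,0]]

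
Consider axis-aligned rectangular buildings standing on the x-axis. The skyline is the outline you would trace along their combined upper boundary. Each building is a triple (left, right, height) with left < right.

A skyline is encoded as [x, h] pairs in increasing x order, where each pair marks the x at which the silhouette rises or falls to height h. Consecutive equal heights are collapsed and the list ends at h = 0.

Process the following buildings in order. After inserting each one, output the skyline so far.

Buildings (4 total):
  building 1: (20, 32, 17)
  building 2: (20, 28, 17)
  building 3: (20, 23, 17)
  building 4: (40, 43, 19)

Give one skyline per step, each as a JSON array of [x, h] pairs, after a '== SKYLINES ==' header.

== SKYLINES ==
[[20,17],[32,0]]
[[20,17],[32,0]]
[[20,17],[32,0]]
[[20,17],[32,0],[40,19],[43,0]]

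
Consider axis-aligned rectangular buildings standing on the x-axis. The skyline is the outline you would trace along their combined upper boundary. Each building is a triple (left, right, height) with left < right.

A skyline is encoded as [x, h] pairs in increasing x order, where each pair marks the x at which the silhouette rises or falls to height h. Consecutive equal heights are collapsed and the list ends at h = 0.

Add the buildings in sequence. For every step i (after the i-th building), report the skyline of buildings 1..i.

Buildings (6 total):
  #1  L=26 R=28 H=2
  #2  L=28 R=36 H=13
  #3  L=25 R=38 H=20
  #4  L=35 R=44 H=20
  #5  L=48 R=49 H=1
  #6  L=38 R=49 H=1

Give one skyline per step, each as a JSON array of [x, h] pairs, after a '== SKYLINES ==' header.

== SKYLINES ==
[[26,2],[28,0]]
[[26,2],[28,13],[36,0]]
[[25,20],[38,0]]
[[25,20],[44,0]]
[[25,20],[44,0],[48,1],[49,0]]
[[25,20],[44,1],[49,0]]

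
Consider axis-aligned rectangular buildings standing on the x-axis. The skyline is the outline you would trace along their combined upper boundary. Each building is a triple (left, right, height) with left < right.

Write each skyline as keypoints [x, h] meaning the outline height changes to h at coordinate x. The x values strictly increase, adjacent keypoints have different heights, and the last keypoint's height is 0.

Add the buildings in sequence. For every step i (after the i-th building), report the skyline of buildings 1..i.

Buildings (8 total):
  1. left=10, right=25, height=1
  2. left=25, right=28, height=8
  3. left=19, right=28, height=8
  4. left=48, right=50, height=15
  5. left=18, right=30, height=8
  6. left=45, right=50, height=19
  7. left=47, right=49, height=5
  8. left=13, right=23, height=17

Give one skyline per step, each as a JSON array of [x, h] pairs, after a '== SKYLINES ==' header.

== SKYLINES ==
[[10,1],[25,0]]
[[10,1],[25,8],[28,0]]
[[10,1],[19,8],[28,0]]
[[10,1],[19,8],[28,0],[48,15],[50,0]]
[[10,1],[18,8],[30,0],[48,15],[50,0]]
[[10,1],[18,8],[30,0],[45,19],[50,0]]
[[10,1],[18,8],[30,0],[45,19],[50,0]]
[[10,1],[13,17],[23,8],[30,0],[45,19],[50,0]]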